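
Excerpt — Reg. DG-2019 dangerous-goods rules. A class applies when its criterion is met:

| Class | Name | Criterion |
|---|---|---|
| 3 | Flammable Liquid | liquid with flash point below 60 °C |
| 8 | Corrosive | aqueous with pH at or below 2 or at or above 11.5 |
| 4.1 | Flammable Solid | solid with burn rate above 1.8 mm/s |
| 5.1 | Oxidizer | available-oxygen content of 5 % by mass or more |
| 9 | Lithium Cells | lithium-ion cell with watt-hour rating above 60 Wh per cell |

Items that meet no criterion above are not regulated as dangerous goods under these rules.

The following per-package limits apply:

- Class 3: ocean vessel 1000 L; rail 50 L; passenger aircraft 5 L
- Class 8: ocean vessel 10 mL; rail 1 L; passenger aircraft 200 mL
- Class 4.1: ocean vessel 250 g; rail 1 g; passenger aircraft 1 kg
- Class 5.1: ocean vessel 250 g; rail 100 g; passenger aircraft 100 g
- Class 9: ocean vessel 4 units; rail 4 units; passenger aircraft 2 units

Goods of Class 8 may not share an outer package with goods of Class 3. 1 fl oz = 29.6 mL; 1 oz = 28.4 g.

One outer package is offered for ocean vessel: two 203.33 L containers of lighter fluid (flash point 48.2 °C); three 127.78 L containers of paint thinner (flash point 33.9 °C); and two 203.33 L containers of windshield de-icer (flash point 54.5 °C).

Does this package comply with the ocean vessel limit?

No

Flash point 48.2 °C meets the Class 3 criterion (Flammable Liquid), so the lighter fluid is Class 3.
Flash point 33.9 °C meets the Class 3 criterion (Flammable Liquid), so the paint thinner is Class 3.
Flash point 54.5 °C meets the Class 3 criterion (Flammable Liquid), so the windshield de-icer is Class 3.
Total Class 3: (two 203.33 L containers = 406.66 L) + (three 127.78 L containers = 383.34 L) + (two 203.33 L containers = 406.66 L) = 1196.66 L.
That exceeds the Class 3 ocean vessel limit of 1000 L.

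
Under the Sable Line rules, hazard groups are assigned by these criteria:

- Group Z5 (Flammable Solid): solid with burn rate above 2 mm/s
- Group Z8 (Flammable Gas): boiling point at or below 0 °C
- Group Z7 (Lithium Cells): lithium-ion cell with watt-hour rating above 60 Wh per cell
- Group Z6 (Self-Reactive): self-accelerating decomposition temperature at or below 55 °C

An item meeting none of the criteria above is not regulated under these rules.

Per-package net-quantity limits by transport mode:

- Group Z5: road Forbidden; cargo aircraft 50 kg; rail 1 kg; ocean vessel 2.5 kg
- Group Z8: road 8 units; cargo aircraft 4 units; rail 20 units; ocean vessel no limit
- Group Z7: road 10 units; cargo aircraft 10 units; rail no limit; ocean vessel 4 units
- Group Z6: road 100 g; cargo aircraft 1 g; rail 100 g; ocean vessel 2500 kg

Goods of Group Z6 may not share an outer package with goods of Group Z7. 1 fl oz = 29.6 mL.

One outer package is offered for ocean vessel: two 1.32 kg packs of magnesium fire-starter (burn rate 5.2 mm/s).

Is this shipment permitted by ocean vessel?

No

With burn rate 5.2 mm/s (> 2 mm/s), the magnesium fire-starter falls in Group Z5.
Group Z5 quantity: two 1.32 kg packs = 2.64 kg.
2.64 kg exceeds the ocean vessel limit of 2.5 kg for Group Z5.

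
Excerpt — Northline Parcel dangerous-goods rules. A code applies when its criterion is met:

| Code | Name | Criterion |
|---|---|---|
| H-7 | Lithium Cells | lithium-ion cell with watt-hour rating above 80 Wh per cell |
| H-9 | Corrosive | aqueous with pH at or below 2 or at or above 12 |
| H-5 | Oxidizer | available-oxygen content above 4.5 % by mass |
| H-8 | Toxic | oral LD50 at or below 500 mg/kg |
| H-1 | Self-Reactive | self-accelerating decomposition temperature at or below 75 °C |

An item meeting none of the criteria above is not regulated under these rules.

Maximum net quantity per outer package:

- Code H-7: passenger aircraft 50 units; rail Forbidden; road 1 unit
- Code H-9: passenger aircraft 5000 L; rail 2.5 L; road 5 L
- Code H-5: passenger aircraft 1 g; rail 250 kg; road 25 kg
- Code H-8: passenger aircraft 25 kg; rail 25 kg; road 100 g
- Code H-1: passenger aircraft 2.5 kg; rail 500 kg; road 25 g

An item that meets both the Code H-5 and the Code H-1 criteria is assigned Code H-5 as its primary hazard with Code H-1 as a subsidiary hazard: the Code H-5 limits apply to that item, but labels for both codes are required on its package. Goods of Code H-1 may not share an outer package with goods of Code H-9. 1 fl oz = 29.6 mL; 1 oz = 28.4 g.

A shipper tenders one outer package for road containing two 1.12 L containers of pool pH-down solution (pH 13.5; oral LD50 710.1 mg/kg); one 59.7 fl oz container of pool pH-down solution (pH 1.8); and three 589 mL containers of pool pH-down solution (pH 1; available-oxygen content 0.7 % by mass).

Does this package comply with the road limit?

No

Pool pH-down solution: pH 13.5 ≥ 12 → Code H-9 (Corrosive).
pH 1.8 meets the Code H-9 criterion (Corrosive), so the pool pH-down solution is Code H-9.
pH 1 meets the Code H-9 criterion (Corrosive), so the pool pH-down solution is Code H-9.
Code H-9 net quantity: (two 1.12 L containers = 2.24 L) + (one 59.7 fl oz container = 1767.12 mL) + (three 589 mL containers = 1.767 L) = 5774.12 mL.
5774.12 mL > 5 L (road limit, Code H-9) — over the limit.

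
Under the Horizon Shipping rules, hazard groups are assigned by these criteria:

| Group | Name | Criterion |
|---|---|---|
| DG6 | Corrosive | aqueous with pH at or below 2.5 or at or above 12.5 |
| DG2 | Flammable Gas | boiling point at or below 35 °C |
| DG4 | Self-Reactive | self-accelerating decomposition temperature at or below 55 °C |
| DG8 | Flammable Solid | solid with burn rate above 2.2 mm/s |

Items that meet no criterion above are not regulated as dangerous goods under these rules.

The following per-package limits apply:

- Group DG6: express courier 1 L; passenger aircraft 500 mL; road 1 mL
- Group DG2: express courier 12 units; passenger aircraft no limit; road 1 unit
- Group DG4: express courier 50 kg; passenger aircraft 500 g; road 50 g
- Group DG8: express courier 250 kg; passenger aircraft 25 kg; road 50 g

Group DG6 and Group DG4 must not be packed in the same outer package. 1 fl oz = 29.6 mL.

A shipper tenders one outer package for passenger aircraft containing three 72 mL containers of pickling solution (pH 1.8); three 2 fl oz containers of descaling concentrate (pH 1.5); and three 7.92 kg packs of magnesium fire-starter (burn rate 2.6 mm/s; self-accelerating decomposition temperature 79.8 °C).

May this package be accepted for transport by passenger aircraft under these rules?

Pickling solution: pH 1.8 ≤ 2.5 → Group DG6 (Corrosive).
Descaling concentrate: pH 1.5 ≤ 2.5 → Group DG6 (Corrosive).
Magnesium fire-starter: burn rate 2.6 mm/s > 2.2 mm/s → Group DG8 (Flammable Solid).
Total Group DG6: (three 72 mL containers = 216 mL) + (three 2 fl oz containers = 177.6 mL) = 393.6 mL.
That is within the Group DG6 passenger aircraft limit of 500 mL.
Group DG8 quantity: three 7.92 kg packs = 23.76 kg.
That is within the Group DG8 passenger aircraft limit of 25 kg.
The segregation rule (Group DG6 with Group DG4) does not apply to Group DG6 with Group DG8.
Every hazard group is within its passenger aircraft limit and no segregation rule is violated.

Yes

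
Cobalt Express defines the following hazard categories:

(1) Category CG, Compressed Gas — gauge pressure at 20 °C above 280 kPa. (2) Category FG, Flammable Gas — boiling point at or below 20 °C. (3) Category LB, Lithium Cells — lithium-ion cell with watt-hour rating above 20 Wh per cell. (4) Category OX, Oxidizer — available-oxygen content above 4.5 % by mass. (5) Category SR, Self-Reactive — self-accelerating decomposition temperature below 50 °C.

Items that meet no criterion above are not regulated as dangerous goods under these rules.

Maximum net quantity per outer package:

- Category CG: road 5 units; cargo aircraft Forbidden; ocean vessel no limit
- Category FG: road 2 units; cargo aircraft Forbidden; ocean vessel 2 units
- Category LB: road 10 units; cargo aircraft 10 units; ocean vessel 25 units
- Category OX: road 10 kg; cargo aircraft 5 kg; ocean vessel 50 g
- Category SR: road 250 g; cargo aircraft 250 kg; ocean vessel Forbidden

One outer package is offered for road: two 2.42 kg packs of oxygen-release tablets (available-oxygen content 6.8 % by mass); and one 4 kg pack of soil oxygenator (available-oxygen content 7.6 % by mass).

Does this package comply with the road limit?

The oxygen-release tablets have available-oxygen content 6.8 % by mass, which is > 4.5 % by mass, so they are Category OX (Oxidizer).
Available-oxygen content 7.6 % by mass meets the Category OX criterion (Oxidizer), so the soil oxygenator is Category OX.
Category OX net quantity: (two 2.42 kg packs = 4.84 kg) + 4 kg = 8.84 kg.
That is within the Category OX road limit of 10 kg.

Yes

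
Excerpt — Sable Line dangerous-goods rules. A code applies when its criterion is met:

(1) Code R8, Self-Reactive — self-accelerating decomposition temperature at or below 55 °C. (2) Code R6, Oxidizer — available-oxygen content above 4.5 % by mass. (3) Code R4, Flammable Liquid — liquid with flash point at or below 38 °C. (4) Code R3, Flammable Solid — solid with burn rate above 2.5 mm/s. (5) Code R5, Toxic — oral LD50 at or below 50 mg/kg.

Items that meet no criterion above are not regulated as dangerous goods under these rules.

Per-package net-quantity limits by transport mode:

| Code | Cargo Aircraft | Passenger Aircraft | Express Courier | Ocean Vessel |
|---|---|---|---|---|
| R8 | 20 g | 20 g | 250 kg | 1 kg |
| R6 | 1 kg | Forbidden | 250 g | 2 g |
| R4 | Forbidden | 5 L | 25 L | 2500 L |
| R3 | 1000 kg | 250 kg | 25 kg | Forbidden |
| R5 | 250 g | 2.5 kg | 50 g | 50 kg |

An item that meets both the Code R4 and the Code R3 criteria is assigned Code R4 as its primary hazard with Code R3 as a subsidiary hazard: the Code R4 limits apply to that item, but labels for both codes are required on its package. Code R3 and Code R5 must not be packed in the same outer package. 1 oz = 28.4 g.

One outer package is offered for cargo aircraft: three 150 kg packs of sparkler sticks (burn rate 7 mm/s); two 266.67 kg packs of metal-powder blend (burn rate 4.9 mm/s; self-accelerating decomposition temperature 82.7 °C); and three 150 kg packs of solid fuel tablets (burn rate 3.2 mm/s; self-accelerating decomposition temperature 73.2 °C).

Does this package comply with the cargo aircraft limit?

Sparkler sticks: burn rate 7 mm/s > 2.5 mm/s → Code R3 (Flammable Solid).
With burn rate 4.9 mm/s (> 2.5 mm/s), the metal-powder blend falls in Code R3.
The solid fuel tablets have burn rate 3.2 mm/s, which is > 2.5 mm/s, so they are Code R3 (Flammable Solid).
Total Code R3: (three 150 kg packs = 450 kg) + (two 266.67 kg packs = 533.34 kg) + (three 150 kg packs = 450 kg) = 1433.34 kg.
1433.34 kg > 1000 kg (cargo aircraft limit, Code R3) — over the limit.

No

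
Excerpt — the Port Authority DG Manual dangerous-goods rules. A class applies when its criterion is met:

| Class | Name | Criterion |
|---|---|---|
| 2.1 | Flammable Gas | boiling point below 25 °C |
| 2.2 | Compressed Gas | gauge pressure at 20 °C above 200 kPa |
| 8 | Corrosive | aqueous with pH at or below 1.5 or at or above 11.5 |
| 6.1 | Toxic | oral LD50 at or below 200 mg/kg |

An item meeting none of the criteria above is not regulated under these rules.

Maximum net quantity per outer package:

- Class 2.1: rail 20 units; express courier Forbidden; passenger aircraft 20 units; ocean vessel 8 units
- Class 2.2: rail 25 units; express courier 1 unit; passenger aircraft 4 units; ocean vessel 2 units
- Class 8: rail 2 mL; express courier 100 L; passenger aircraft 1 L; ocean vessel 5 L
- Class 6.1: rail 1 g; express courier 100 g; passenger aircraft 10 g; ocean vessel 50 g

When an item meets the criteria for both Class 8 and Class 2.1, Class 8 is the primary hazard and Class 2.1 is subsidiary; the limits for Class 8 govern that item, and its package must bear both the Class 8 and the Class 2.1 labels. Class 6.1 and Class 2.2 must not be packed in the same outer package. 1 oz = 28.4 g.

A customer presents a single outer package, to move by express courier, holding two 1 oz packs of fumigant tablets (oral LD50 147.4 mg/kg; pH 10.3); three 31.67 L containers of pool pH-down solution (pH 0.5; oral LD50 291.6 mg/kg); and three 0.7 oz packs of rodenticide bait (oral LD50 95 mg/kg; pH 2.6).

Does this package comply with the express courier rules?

The fumigant tablets have oral LD50 147.4 mg/kg, which is ≤ 200 mg/kg, so they are Class 6.1 (Toxic).
With pH 0.5 (≤ 1.5), the pool pH-down solution falls in Class 8.
The rodenticide bait has oral LD50 95 mg/kg, which is ≤ 200 mg/kg, so it is Class 6.1 (Toxic).
Class 6.1 net quantity: (two 1 oz packs = 56.8 g) + (three 0.7 oz packs = 59.64 g) = 116.44 g.
116.44 g exceeds the express courier limit of 100 g for Class 6.1.
Class 8 quantity: three 31.67 L containers = 95.01 L.
95.01 L is within the express courier limit of 100 L for Class 8.
The segregation rule (Class 6.1 with Class 2.2) does not apply to Class 6.1 with Class 8.

No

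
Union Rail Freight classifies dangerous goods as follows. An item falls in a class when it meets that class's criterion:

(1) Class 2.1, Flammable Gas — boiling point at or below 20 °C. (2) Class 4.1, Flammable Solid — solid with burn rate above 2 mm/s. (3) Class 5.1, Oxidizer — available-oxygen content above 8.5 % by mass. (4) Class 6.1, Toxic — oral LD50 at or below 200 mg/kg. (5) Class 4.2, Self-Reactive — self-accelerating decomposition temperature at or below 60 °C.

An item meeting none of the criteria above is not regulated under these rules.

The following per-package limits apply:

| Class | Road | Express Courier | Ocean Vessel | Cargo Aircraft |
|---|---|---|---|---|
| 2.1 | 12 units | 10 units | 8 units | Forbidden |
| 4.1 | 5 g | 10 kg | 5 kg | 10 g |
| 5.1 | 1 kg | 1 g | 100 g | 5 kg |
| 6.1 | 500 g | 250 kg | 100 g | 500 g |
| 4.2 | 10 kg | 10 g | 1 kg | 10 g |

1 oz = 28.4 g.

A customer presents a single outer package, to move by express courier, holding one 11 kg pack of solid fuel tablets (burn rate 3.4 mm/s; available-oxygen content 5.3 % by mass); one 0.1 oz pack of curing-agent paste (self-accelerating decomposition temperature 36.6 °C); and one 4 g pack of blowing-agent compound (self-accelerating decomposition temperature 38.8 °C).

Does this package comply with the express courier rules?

No

Solid fuel tablets: burn rate 3.4 mm/s > 2 mm/s → Class 4.1 (Flammable Solid).
The curing-agent paste has self-accelerating decomposition temperature 36.6 °C, which is ≤ 60 °C, so it is Class 4.2 (Self-Reactive).
The blowing-agent compound has self-accelerating decomposition temperature 38.8 °C, which is ≤ 60 °C, so it is Class 4.2 (Self-Reactive).
Class 4.1 quantity: 11 kg.
11 kg exceeds the express courier limit of 10 kg for Class 4.1.
Total Class 4.2: (one 0.1 oz pack = 2.84 g) + 4 g = 6.84 g.
That is within the Class 4.2 express courier limit of 10 g.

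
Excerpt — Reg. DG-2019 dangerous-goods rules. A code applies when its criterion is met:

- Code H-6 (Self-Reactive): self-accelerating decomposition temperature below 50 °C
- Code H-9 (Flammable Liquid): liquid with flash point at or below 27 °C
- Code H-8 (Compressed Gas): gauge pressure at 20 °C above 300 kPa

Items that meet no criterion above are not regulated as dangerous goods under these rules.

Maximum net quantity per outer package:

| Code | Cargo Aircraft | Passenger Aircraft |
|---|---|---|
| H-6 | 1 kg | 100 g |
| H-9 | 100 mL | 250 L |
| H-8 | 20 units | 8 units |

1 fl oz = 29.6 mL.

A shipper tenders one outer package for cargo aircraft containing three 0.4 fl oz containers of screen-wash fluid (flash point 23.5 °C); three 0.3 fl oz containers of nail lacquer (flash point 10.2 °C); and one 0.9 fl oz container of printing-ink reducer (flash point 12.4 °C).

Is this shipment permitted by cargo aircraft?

Yes

Flash point 23.5 °C meets the Code H-9 criterion (Flammable Liquid), so the screen-wash fluid is Code H-9.
Nail lacquer: flash point 10.2 °C ≤ 27 °C → Code H-9 (Flammable Liquid).
The printing-ink reducer has flash point 12.4 °C, which is ≤ 27 °C, so it is Code H-9 (Flammable Liquid).
Code H-9 net quantity: (three 0.4 fl oz containers = 35.52 mL) + (three 0.3 fl oz containers = 26.64 mL) + (one 0.9 fl oz container = 26.64 mL) = 88.8 mL.
That is within the Code H-9 cargo aircraft limit of 100 mL.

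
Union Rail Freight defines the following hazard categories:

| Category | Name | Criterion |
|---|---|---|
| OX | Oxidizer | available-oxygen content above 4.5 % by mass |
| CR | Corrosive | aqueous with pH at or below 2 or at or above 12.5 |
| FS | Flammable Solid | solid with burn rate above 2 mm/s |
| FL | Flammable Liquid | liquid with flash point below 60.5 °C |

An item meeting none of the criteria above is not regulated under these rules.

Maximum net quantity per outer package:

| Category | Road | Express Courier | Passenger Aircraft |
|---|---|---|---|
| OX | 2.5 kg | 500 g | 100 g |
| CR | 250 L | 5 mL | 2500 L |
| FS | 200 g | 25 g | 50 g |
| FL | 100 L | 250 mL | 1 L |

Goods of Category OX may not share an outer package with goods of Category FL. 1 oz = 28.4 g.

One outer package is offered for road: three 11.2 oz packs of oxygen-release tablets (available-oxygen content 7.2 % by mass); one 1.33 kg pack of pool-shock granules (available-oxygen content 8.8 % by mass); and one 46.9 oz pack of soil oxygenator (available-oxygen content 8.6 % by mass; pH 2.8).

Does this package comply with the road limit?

No

With available-oxygen content 7.2 % by mass (> 4.5 % by mass), the oxygen-release tablets fall in Category OX.
The pool-shock granules have available-oxygen content 8.8 % by mass, which is > 4.5 % by mass, so they are Category OX (Oxidizer).
With available-oxygen content 8.6 % by mass (> 4.5 % by mass), the soil oxygenator falls in Category OX.
Category OX net quantity: (three 11.2 oz packs = 954.24 g) + 1.33 kg + (one 46.9 oz pack = 1331.96 g) = 3616.2 g.
3616.2 g > 2.5 kg (road limit, Category OX) — over the limit.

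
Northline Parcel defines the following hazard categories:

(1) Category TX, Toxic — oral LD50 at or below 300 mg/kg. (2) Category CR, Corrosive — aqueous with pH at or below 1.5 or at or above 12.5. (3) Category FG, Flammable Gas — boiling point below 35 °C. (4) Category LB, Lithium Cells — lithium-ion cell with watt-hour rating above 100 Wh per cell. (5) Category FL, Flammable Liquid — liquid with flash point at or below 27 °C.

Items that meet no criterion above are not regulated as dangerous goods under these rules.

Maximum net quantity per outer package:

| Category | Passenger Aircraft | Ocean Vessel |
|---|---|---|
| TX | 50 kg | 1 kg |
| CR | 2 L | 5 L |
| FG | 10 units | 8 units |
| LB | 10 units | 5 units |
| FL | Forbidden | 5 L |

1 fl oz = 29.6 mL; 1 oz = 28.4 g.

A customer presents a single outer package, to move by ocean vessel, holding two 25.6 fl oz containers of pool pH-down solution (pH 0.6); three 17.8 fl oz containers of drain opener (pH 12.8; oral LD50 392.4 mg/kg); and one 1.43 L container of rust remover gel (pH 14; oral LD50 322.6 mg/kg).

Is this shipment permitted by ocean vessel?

Yes

pH 0.6 meets the Category CR criterion (Corrosive), so the pool pH-down solution is Category CR.
pH 12.8 meets the Category CR criterion (Corrosive), so the drain opener is Category CR.
With pH 14 (≥ 12.5), the rust remover gel falls in Category CR.
Category CR net quantity: (two 25.6 fl oz containers = 1515.52 mL) + (three 17.8 fl oz containers = 1580.64 mL) + 1.43 L = 4526.16 mL.
4526.16 mL ≤ 5 L (ocean vessel limit, Category CR) — within limit.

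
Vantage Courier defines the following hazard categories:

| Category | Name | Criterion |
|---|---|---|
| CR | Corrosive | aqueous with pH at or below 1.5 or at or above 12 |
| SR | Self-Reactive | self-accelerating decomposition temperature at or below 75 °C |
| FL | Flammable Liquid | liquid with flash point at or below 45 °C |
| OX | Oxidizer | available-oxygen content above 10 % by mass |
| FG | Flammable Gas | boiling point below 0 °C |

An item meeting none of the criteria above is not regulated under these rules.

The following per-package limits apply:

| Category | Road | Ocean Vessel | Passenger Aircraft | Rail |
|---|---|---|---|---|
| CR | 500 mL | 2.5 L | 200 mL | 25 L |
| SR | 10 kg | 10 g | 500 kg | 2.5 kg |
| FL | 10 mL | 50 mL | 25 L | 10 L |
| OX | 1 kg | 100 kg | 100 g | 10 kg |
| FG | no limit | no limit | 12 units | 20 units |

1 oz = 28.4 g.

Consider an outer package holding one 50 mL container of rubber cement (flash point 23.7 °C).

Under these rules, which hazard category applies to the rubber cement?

Flash point 23.7 °C meets the Category FL criterion (Flammable Liquid), so the rubber cement is Category FL.

Category FL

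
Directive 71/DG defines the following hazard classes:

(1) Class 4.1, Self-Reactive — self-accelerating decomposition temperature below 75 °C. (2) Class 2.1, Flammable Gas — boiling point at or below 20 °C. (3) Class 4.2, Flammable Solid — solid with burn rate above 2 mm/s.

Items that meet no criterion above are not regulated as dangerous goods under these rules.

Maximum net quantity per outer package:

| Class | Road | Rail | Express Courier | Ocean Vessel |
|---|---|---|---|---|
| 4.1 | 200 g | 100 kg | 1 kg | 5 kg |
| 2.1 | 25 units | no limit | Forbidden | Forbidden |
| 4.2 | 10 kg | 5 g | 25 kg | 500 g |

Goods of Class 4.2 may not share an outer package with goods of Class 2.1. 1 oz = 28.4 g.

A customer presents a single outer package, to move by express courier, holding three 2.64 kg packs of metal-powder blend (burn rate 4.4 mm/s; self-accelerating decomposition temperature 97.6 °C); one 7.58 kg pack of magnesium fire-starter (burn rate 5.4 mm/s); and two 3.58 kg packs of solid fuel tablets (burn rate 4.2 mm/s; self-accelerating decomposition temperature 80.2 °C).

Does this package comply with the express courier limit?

Yes

With burn rate 4.4 mm/s (> 2 mm/s), the metal-powder blend falls in Class 4.2.
Magnesium fire-starter: burn rate 5.4 mm/s > 2 mm/s → Class 4.2 (Flammable Solid).
Burn rate 4.2 mm/s meets the Class 4.2 criterion (Flammable Solid), so the solid fuel tablets are Class 4.2.
Total Class 4.2: (three 2.64 kg packs = 7.92 kg) + 7.58 kg + (two 3.58 kg packs = 7.16 kg) = 22.66 kg.
22.66 kg is within the express courier limit of 25 kg for Class 4.2.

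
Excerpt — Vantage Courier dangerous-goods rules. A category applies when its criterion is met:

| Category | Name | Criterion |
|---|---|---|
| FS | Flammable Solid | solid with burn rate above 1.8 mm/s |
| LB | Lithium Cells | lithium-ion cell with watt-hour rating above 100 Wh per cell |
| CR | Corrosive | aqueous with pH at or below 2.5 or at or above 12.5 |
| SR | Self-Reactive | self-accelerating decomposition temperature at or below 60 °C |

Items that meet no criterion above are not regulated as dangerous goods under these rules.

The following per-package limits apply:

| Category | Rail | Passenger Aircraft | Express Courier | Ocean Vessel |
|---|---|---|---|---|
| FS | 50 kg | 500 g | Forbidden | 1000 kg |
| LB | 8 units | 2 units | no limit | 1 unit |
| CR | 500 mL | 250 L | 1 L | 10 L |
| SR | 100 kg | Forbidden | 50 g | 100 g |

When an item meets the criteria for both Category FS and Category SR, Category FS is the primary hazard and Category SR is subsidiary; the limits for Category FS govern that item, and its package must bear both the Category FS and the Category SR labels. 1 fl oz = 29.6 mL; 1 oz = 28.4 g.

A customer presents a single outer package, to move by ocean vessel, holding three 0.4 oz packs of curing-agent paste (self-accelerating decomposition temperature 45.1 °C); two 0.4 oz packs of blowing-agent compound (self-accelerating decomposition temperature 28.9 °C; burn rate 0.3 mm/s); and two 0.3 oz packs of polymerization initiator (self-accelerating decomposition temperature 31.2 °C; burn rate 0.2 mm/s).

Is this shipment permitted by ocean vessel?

Curing-agent paste: self-accelerating decomposition temperature 45.1 °C ≤ 60 °C → Category SR (Self-Reactive).
Blowing-agent compound: self-accelerating decomposition temperature 28.9 °C ≤ 60 °C → Category SR (Self-Reactive).
With self-accelerating decomposition temperature 31.2 °C (≤ 60 °C), the polymerization initiator falls in Category SR.
Category SR net quantity: (three 0.4 oz packs = 34.08 g) + (two 0.4 oz packs = 22.72 g) + (two 0.3 oz packs = 17.04 g) = 73.84 g.
73.84 g ≤ 100 g (ocean vessel limit, Category SR) — within limit.

Yes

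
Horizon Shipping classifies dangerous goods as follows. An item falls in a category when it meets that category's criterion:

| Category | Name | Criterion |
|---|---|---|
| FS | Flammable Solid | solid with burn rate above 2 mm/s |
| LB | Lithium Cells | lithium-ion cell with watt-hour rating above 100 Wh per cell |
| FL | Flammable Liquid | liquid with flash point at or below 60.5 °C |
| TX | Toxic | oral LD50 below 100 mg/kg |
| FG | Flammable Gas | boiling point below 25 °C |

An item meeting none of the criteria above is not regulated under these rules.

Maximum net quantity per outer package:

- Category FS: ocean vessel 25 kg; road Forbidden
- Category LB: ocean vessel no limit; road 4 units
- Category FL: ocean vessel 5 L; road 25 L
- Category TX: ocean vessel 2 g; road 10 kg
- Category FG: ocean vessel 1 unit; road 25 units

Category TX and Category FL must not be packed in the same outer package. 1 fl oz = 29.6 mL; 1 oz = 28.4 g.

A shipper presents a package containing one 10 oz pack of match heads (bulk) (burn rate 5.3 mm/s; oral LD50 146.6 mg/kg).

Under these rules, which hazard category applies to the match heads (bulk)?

With burn rate 5.3 mm/s (> 2 mm/s), the match heads (bulk) fall in Category FS.

Category FS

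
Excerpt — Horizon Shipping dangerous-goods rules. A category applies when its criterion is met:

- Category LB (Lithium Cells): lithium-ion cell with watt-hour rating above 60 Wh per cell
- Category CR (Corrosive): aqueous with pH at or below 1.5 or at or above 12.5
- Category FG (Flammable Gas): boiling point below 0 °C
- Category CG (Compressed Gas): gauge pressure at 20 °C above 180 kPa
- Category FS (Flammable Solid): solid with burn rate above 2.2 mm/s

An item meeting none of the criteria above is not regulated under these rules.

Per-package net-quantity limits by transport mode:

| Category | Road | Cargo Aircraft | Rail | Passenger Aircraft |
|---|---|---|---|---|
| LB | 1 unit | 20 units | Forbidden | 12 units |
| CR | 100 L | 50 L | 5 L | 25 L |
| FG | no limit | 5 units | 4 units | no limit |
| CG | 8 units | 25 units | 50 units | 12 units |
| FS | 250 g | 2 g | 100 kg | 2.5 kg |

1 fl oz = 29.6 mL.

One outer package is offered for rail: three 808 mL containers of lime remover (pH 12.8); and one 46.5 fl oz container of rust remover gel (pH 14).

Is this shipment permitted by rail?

Yes

pH 12.8 meets the Category CR criterion (Corrosive), so the lime remover is Category CR.
The rust remover gel has pH 14, which is ≥ 12.5, so it is Category CR (Corrosive).
Category CR net quantity: (three 808 mL containers = 2.424 L) + (one 46.5 fl oz container = 1376.4 mL) = 3800.4 mL.
3800.4 mL is within the rail limit of 5 L for Category CR.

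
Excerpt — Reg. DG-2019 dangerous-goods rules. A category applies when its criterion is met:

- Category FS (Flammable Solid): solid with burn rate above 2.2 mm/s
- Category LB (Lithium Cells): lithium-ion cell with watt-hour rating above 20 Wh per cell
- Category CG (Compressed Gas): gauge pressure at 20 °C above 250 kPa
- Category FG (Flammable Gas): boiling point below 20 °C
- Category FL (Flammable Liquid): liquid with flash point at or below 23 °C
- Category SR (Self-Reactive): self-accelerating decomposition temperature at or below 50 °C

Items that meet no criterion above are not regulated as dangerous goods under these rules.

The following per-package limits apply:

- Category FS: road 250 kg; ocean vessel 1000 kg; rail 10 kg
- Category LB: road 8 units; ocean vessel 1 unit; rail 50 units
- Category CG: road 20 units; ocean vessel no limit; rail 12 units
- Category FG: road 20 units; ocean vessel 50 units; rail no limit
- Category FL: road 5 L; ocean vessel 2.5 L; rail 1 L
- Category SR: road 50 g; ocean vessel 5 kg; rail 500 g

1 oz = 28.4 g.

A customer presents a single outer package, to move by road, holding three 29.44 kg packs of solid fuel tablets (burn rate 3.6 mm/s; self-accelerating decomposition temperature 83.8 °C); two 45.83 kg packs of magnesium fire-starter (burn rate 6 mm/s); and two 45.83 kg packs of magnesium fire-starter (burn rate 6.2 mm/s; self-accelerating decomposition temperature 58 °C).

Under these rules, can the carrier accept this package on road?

Solid fuel tablets: burn rate 3.6 mm/s > 2.2 mm/s → Category FS (Flammable Solid).
With burn rate 6 mm/s (> 2.2 mm/s), the magnesium fire-starter falls in Category FS.
Magnesium fire-starter: burn rate 6.2 mm/s > 2.2 mm/s → Category FS (Flammable Solid).
Total Category FS: (three 29.44 kg packs = 88.32 kg) + (two 45.83 kg packs = 91.66 kg) + (two 45.83 kg packs = 91.66 kg) = 271.64 kg.
271.64 kg exceeds the road limit of 250 kg for Category FS.

No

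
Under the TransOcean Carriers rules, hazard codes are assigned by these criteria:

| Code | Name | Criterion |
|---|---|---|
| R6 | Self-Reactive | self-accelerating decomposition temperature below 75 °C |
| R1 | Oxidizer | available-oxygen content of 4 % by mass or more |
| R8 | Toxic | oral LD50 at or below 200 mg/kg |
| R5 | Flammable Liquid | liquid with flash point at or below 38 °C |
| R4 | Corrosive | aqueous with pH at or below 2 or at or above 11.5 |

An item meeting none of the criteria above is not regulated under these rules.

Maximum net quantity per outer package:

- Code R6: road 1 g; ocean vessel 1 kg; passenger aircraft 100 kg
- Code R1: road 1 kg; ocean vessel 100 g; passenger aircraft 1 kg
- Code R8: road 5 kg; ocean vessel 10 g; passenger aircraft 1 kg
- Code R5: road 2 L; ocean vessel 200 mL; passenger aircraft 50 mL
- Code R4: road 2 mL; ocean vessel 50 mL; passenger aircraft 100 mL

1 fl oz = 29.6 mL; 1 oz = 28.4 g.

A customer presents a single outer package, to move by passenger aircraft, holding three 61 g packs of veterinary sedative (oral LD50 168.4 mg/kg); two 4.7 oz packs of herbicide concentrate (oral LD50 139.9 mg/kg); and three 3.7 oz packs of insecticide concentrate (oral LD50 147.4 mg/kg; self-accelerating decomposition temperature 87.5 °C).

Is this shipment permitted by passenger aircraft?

The veterinary sedative has oral LD50 168.4 mg/kg, which is ≤ 200 mg/kg, so it is Code R8 (Toxic).
The herbicide concentrate has oral LD50 139.9 mg/kg, which is ≤ 200 mg/kg, so it is Code R8 (Toxic).
With oral LD50 147.4 mg/kg (≤ 200 mg/kg), the insecticide concentrate falls in Code R8.
Total Code R8: (three 61 g packs = 183 g) + (two 4.7 oz packs = 266.96 g) + (three 3.7 oz packs = 315.24 g) = 765.2 g.
That is within the Code R8 passenger aircraft limit of 1 kg.

Yes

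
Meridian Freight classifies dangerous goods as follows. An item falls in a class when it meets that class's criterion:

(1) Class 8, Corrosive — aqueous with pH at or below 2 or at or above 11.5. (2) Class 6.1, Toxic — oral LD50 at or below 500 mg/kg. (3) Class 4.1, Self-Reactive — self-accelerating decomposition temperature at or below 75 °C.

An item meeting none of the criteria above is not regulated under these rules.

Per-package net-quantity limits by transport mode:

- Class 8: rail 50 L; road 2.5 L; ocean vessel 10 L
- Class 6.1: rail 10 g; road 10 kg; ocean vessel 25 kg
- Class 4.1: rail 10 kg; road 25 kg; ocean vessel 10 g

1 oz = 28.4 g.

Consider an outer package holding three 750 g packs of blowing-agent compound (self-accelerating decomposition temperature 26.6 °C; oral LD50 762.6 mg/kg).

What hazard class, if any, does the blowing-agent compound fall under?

Class 4.1

With self-accelerating decomposition temperature 26.6 °C (≤ 75 °C), the blowing-agent compound falls in Class 4.1.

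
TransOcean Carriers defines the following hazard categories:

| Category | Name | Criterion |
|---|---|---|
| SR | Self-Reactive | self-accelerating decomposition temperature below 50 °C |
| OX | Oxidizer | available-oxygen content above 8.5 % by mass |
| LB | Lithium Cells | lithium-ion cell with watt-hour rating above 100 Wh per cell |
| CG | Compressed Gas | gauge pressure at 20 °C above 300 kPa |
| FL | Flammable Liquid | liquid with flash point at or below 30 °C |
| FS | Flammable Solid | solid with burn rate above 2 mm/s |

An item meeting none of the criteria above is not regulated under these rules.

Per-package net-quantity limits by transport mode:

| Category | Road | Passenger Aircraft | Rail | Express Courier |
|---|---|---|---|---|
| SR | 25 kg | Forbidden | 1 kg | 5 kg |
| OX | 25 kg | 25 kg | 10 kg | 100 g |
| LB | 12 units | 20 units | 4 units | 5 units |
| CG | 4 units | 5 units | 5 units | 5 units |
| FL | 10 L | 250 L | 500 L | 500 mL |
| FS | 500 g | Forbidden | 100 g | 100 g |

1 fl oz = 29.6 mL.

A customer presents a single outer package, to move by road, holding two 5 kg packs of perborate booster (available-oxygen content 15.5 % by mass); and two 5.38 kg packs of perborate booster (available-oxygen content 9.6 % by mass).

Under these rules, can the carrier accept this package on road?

Perborate booster: available-oxygen content 15.5 % by mass > 8.5 % by mass → Category OX (Oxidizer).
Perborate booster: available-oxygen content 9.6 % by mass > 8.5 % by mass → Category OX (Oxidizer).
Category OX net quantity: (two 5 kg packs = 10 kg) + (two 5.38 kg packs = 10.76 kg) = 20.76 kg.
That is within the Category OX road limit of 25 kg.

Yes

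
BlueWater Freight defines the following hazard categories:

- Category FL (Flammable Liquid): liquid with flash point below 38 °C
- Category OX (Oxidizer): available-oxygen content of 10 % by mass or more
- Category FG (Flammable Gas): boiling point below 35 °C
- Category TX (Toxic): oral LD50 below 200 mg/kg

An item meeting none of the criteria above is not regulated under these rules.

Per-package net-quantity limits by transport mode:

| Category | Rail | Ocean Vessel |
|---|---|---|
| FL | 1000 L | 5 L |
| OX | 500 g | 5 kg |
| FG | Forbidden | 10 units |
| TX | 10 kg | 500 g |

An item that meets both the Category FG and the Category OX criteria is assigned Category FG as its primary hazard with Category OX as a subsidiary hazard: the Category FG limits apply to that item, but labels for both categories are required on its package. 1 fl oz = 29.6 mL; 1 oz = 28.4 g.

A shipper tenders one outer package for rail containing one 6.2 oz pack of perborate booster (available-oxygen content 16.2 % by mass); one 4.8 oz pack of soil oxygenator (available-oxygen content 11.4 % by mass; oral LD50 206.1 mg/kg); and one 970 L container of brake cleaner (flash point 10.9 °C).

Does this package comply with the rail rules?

Yes

Perborate booster: available-oxygen content 16.2 % by mass ≥ 10 % by mass → Category OX (Oxidizer).
Soil oxygenator: available-oxygen content 11.4 % by mass ≥ 10 % by mass → Category OX (Oxidizer).
With flash point 10.9 °C (< 38 °C), the brake cleaner falls in Category FL.
Total Category OX: (one 6.2 oz pack = 176.08 g) + (one 4.8 oz pack = 136.32 g) = 312.4 g.
312.4 g ≤ 500 g (rail limit, Category OX) — within limit.
Category FL quantity: 970 L.
That is within the Category FL rail limit of 1000 L.
Every hazard category is within its rail limit and no segregation rule is violated.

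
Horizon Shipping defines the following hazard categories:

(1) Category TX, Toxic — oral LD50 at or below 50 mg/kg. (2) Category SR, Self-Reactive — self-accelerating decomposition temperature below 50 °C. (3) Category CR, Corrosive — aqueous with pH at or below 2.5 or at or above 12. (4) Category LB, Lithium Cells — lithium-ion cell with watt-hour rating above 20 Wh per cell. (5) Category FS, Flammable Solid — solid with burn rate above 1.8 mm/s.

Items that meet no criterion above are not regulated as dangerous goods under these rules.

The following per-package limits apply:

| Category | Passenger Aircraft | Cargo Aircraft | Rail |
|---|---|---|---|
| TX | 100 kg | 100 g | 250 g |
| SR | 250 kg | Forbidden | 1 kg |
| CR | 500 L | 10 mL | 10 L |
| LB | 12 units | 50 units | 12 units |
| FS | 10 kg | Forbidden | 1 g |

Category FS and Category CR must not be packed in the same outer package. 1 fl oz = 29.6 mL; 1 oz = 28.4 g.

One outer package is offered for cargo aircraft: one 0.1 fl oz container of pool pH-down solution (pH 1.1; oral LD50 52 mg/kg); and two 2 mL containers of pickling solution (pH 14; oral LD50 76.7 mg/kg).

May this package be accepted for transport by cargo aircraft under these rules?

Pool pH-down solution: pH 1.1 ≤ 2.5 → Category CR (Corrosive).
The pickling solution has pH 14, which is ≥ 12, so it is Category CR (Corrosive).
Category CR net quantity: (one 0.1 fl oz container = 2.96 mL) + (two 2 mL containers = 4 mL) = 6.96 mL.
6.96 mL ≤ 10 mL (cargo aircraft limit, Category CR) — within limit.

Yes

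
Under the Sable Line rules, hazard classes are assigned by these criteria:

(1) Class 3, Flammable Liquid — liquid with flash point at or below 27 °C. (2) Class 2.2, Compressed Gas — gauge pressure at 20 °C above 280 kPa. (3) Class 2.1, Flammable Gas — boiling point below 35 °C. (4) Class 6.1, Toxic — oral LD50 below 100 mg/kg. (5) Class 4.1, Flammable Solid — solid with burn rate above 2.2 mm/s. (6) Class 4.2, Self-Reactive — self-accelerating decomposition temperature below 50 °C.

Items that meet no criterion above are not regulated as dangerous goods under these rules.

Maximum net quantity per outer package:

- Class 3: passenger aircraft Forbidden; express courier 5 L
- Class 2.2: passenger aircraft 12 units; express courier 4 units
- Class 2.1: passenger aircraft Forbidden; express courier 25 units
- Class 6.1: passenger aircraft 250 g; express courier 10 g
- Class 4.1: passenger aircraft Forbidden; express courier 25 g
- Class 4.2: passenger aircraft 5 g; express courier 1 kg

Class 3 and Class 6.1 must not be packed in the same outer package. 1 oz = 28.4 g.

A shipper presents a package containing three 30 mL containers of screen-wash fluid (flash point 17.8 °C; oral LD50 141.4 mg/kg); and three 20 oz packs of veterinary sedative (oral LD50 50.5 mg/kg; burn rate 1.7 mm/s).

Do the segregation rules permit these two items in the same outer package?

No

Screen-wash fluid: flash point 17.8 °C ≤ 27 °C → Class 3 (Flammable Liquid).
With oral LD50 50.5 mg/kg (< 100 mg/kg), the veterinary sedative falls in Class 6.1.
Class 3 and Class 6.1 may not share an outer package.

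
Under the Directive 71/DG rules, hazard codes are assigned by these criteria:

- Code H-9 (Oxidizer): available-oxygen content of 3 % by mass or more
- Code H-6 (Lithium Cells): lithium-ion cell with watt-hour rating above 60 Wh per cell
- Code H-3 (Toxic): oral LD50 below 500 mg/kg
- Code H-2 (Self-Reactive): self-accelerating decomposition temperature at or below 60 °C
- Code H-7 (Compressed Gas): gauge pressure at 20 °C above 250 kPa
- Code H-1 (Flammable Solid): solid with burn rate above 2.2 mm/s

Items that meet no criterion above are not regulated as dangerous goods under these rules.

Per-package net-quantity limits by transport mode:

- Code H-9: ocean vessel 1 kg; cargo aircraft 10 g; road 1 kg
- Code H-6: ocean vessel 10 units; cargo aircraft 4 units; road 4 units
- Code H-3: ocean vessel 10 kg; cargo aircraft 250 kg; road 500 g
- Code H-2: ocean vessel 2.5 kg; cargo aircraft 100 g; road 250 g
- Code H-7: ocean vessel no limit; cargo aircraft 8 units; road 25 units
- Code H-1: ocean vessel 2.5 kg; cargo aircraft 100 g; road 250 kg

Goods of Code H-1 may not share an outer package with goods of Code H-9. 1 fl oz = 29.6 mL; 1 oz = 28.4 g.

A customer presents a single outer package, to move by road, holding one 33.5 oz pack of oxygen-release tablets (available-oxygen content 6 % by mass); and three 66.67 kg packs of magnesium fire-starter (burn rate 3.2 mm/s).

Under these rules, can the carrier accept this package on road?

No

The oxygen-release tablets have available-oxygen content 6 % by mass, which is ≥ 3 % by mass, so they are Code H-9 (Oxidizer).
The magnesium fire-starter has burn rate 3.2 mm/s, which is > 2.2 mm/s, so it is Code H-1 (Flammable Solid).
Code H-1 quantity: three 66.67 kg packs = 200.01 kg.
200.01 kg ≤ 250 kg (road limit, Code H-1) — within limit.
Code H-9 quantity: one 33.5 oz pack = 951.4 g.
That is within the Code H-9 road limit of 1 kg.
Code H-1 and Code H-9 may not share an outer package.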